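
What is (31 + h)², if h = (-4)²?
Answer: 2209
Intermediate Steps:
h = 16
(31 + h)² = (31 + 16)² = 47² = 2209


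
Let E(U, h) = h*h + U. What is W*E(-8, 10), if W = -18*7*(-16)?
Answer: 185472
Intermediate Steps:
W = 2016 (W = -126*(-16) = 2016)
E(U, h) = U + h² (E(U, h) = h² + U = U + h²)
W*E(-8, 10) = 2016*(-8 + 10²) = 2016*(-8 + 100) = 2016*92 = 185472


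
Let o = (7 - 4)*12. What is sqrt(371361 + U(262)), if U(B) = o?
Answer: sqrt(371397) ≈ 609.42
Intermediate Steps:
o = 36 (o = 3*12 = 36)
U(B) = 36
sqrt(371361 + U(262)) = sqrt(371361 + 36) = sqrt(371397)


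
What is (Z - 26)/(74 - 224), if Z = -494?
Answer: 52/15 ≈ 3.4667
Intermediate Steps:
(Z - 26)/(74 - 224) = (-494 - 26)/(74 - 224) = -520/(-150) = -520*(-1/150) = 52/15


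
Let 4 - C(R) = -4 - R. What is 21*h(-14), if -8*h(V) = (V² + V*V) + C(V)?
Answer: -4053/4 ≈ -1013.3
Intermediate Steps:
C(R) = 8 + R (C(R) = 4 - (-4 - R) = 4 + (4 + R) = 8 + R)
h(V) = -1 - V²/4 - V/8 (h(V) = -((V² + V*V) + (8 + V))/8 = -((V² + V²) + (8 + V))/8 = -(2*V² + (8 + V))/8 = -(8 + V + 2*V²)/8 = -1 - V²/4 - V/8)
21*h(-14) = 21*(-1 - ¼*(-14)² - ⅛*(-14)) = 21*(-1 - ¼*196 + 7/4) = 21*(-1 - 49 + 7/4) = 21*(-193/4) = -4053/4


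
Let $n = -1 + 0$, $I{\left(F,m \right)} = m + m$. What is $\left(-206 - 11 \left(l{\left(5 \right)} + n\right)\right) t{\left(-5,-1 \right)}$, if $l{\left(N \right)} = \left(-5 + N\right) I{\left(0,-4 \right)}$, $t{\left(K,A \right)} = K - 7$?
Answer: $2340$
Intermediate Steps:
$I{\left(F,m \right)} = 2 m$
$t{\left(K,A \right)} = -7 + K$
$l{\left(N \right)} = 40 - 8 N$ ($l{\left(N \right)} = \left(-5 + N\right) 2 \left(-4\right) = \left(-5 + N\right) \left(-8\right) = 40 - 8 N$)
$n = -1$
$\left(-206 - 11 \left(l{\left(5 \right)} + n\right)\right) t{\left(-5,-1 \right)} = \left(-206 - 11 \left(\left(40 - 40\right) - 1\right)\right) \left(-7 - 5\right) = \left(-206 - 11 \left(\left(40 - 40\right) - 1\right)\right) \left(-12\right) = \left(-206 - 11 \left(0 - 1\right)\right) \left(-12\right) = \left(-206 - -11\right) \left(-12\right) = \left(-206 + 11\right) \left(-12\right) = \left(-195\right) \left(-12\right) = 2340$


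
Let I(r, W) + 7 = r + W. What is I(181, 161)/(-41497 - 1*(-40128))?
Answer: -335/1369 ≈ -0.24470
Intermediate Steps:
I(r, W) = -7 + W + r (I(r, W) = -7 + (r + W) = -7 + (W + r) = -7 + W + r)
I(181, 161)/(-41497 - 1*(-40128)) = (-7 + 161 + 181)/(-41497 - 1*(-40128)) = 335/(-41497 + 40128) = 335/(-1369) = 335*(-1/1369) = -335/1369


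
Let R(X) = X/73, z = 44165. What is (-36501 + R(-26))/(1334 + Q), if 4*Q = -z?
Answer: 1522628/404931 ≈ 3.7602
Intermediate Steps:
R(X) = X/73 (R(X) = X*(1/73) = X/73)
Q = -44165/4 (Q = (-1*44165)/4 = (¼)*(-44165) = -44165/4 ≈ -11041.)
(-36501 + R(-26))/(1334 + Q) = (-36501 + (1/73)*(-26))/(1334 - 44165/4) = (-36501 - 26/73)/(-38829/4) = -2664599/73*(-4/38829) = 1522628/404931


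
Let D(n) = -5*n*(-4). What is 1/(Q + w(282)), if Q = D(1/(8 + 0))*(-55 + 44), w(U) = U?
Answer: 2/509 ≈ 0.0039293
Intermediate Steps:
D(n) = 20*n
Q = -55/2 (Q = (20/(8 + 0))*(-55 + 44) = (20/8)*(-11) = (20*(⅛))*(-11) = (5/2)*(-11) = -55/2 ≈ -27.500)
1/(Q + w(282)) = 1/(-55/2 + 282) = 1/(509/2) = 2/509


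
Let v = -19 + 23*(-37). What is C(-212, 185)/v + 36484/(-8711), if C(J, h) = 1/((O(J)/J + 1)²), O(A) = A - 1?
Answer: -2866812041092/684439603125 ≈ -4.1886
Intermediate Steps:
O(A) = -1 + A
v = -870 (v = -19 - 851 = -870)
C(J, h) = (1 + (-1 + J)/J)⁻² (C(J, h) = 1/(((-1 + J)/J + 1)²) = 1/((1 + (-1 + J)/J)²) = (1 + (-1 + J)/J)⁻²)
C(-212, 185)/v + 36484/(-8711) = ((-212)²/(-1 + 2*(-212))²)/(-870) + 36484/(-8711) = (44944/(-1 - 424)²)*(-1/870) + 36484*(-1/8711) = (44944/(-425)²)*(-1/870) - 36484/8711 = (44944*(1/180625))*(-1/870) - 36484/8711 = (44944/180625)*(-1/870) - 36484/8711 = -22472/78571875 - 36484/8711 = -2866812041092/684439603125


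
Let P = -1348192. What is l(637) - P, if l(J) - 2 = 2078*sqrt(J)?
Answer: 1348194 + 14546*sqrt(13) ≈ 1.4006e+6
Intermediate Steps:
l(J) = 2 + 2078*sqrt(J)
l(637) - P = (2 + 2078*sqrt(637)) - 1*(-1348192) = (2 + 2078*(7*sqrt(13))) + 1348192 = (2 + 14546*sqrt(13)) + 1348192 = 1348194 + 14546*sqrt(13)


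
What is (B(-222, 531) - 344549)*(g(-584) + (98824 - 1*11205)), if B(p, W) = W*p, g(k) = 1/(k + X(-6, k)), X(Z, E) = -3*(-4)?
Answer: -23176147840877/572 ≈ -4.0518e+10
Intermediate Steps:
X(Z, E) = 12
g(k) = 1/(12 + k) (g(k) = 1/(k + 12) = 1/(12 + k))
(B(-222, 531) - 344549)*(g(-584) + (98824 - 1*11205)) = (531*(-222) - 344549)*(1/(12 - 584) + (98824 - 1*11205)) = (-117882 - 344549)*(1/(-572) + (98824 - 11205)) = -462431*(-1/572 + 87619) = -462431*50118067/572 = -23176147840877/572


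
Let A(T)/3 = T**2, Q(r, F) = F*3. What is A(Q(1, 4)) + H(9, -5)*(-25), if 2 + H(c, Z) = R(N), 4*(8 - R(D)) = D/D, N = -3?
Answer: 1153/4 ≈ 288.25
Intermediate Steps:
Q(r, F) = 3*F
R(D) = 31/4 (R(D) = 8 - D/(4*D) = 8 - 1/4*1 = 8 - 1/4 = 31/4)
H(c, Z) = 23/4 (H(c, Z) = -2 + 31/4 = 23/4)
A(T) = 3*T**2
A(Q(1, 4)) + H(9, -5)*(-25) = 3*(3*4)**2 + (23/4)*(-25) = 3*12**2 - 575/4 = 3*144 - 575/4 = 432 - 575/4 = 1153/4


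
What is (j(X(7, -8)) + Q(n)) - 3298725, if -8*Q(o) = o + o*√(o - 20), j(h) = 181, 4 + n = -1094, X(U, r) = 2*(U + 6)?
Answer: -13193627/4 + 549*I*√1118/4 ≈ -3.2984e+6 + 4589.2*I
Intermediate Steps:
X(U, r) = 12 + 2*U (X(U, r) = 2*(6 + U) = 12 + 2*U)
n = -1098 (n = -4 - 1094 = -1098)
Q(o) = -o/8 - o*√(-20 + o)/8 (Q(o) = -(o + o*√(o - 20))/8 = -(o + o*√(-20 + o))/8 = -o/8 - o*√(-20 + o)/8)
(j(X(7, -8)) + Q(n)) - 3298725 = (181 - ⅛*(-1098)*(1 + √(-20 - 1098))) - 3298725 = (181 - ⅛*(-1098)*(1 + √(-1118))) - 3298725 = (181 - ⅛*(-1098)*(1 + I*√1118)) - 3298725 = (181 + (549/4 + 549*I*√1118/4)) - 3298725 = (1273/4 + 549*I*√1118/4) - 3298725 = -13193627/4 + 549*I*√1118/4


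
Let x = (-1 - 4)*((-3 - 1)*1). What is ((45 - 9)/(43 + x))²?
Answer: 16/49 ≈ 0.32653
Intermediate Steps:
x = 20 (x = -(-20) = -5*(-4) = 20)
((45 - 9)/(43 + x))² = ((45 - 9)/(43 + 20))² = (36/63)² = (36*(1/63))² = (4/7)² = 16/49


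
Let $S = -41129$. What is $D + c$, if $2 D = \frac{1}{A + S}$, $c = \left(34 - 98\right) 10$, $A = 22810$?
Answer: $- \frac{23448321}{36638} \approx -640.0$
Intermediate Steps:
$c = -640$ ($c = \left(-64\right) 10 = -640$)
$D = - \frac{1}{36638}$ ($D = \frac{1}{2 \left(22810 - 41129\right)} = \frac{1}{2 \left(-18319\right)} = \frac{1}{2} \left(- \frac{1}{18319}\right) = - \frac{1}{36638} \approx -2.7294 \cdot 10^{-5}$)
$D + c = - \frac{1}{36638} - 640 = - \frac{23448321}{36638}$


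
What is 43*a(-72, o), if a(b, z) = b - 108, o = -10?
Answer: -7740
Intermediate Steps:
a(b, z) = -108 + b
43*a(-72, o) = 43*(-108 - 72) = 43*(-180) = -7740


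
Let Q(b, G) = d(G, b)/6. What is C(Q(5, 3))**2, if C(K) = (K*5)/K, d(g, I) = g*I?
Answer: 25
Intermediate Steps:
d(g, I) = I*g
Q(b, G) = G*b/6 (Q(b, G) = (b*G)/6 = (G*b)*(1/6) = G*b/6)
C(K) = 5 (C(K) = (5*K)/K = 5)
C(Q(5, 3))**2 = 5**2 = 25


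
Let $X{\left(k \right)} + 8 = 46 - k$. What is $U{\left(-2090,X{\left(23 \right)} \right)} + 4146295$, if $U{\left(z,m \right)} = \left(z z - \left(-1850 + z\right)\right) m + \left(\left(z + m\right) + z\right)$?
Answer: $69722730$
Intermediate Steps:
$X{\left(k \right)} = 38 - k$ ($X{\left(k \right)} = -8 - \left(-46 + k\right) = 38 - k$)
$U{\left(z,m \right)} = m + 2 z + m \left(1850 + z^{2} - z\right)$ ($U{\left(z,m \right)} = \left(z^{2} - \left(-1850 + z\right)\right) m + \left(\left(m + z\right) + z\right) = \left(1850 + z^{2} - z\right) m + \left(m + 2 z\right) = m \left(1850 + z^{2} - z\right) + \left(m + 2 z\right) = m + 2 z + m \left(1850 + z^{2} - z\right)$)
$U{\left(-2090,X{\left(23 \right)} \right)} + 4146295 = \left(2 \left(-2090\right) + 1851 \left(38 - 23\right) + \left(38 - 23\right) \left(-2090\right)^{2} - \left(38 - 23\right) \left(-2090\right)\right) + 4146295 = \left(-4180 + 1851 \left(38 - 23\right) + \left(38 - 23\right) 4368100 - \left(38 - 23\right) \left(-2090\right)\right) + 4146295 = \left(-4180 + 1851 \cdot 15 + 15 \cdot 4368100 - 15 \left(-2090\right)\right) + 4146295 = \left(-4180 + 27765 + 65521500 + 31350\right) + 4146295 = 65576435 + 4146295 = 69722730$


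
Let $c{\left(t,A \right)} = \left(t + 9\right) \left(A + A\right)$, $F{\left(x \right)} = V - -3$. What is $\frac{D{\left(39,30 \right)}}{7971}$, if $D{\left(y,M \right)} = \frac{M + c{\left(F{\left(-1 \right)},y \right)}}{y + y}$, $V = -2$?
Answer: $\frac{45}{34541} \approx 0.0013028$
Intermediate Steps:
$F{\left(x \right)} = 1$ ($F{\left(x \right)} = -2 - -3 = -2 + 3 = 1$)
$c{\left(t,A \right)} = 2 A \left(9 + t\right)$ ($c{\left(t,A \right)} = \left(9 + t\right) 2 A = 2 A \left(9 + t\right)$)
$D{\left(y,M \right)} = \frac{M + 20 y}{2 y}$ ($D{\left(y,M \right)} = \frac{M + 2 y \left(9 + 1\right)}{y + y} = \frac{M + 2 y 10}{2 y} = \left(M + 20 y\right) \frac{1}{2 y} = \frac{M + 20 y}{2 y}$)
$\frac{D{\left(39,30 \right)}}{7971} = \frac{10 + \frac{1}{2} \cdot 30 \cdot \frac{1}{39}}{7971} = \left(10 + \frac{1}{2} \cdot 30 \cdot \frac{1}{39}\right) \frac{1}{7971} = \left(10 + \frac{5}{13}\right) \frac{1}{7971} = \frac{135}{13} \cdot \frac{1}{7971} = \frac{45}{34541}$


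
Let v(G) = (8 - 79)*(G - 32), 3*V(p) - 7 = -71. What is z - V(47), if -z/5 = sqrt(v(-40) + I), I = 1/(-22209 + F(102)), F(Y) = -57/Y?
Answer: 64/3 - 13*sqrt(689924909870)/30205 ≈ -336.16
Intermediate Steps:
V(p) = -64/3 (V(p) = 7/3 + (1/3)*(-71) = 7/3 - 71/3 = -64/3)
I = -34/755125 (I = 1/(-22209 - 57/102) = 1/(-22209 - 57*1/102) = 1/(-22209 - 19/34) = 1/(-755125/34) = -34/755125 ≈ -4.5026e-5)
v(G) = 2272 - 71*G (v(G) = -71*(-32 + G) = 2272 - 71*G)
z = -13*sqrt(689924909870)/30205 (z = -5*sqrt((2272 - 71*(-40)) - 34/755125) = -5*sqrt((2272 + 2840) - 34/755125) = -5*sqrt(5112 - 34/755125) = -13*sqrt(689924909870)/30205 ≈ -357.49)
z - V(47) = -13*sqrt(689924909870)/30205 - 1*(-64/3) = -13*sqrt(689924909870)/30205 + 64/3 = 64/3 - 13*sqrt(689924909870)/30205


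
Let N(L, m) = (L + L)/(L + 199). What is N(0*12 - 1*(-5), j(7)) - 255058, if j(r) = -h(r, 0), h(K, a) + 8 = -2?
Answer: -26015911/102 ≈ -2.5506e+5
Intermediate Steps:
h(K, a) = -10 (h(K, a) = -8 - 2 = -10)
j(r) = 10 (j(r) = -1*(-10) = 10)
N(L, m) = 2*L/(199 + L) (N(L, m) = (2*L)/(199 + L) = 2*L/(199 + L))
N(0*12 - 1*(-5), j(7)) - 255058 = 2*(0*12 - 1*(-5))/(199 + (0*12 - 1*(-5))) - 255058 = 2*(0 + 5)/(199 + (0 + 5)) - 255058 = 2*5/(199 + 5) - 255058 = 2*5/204 - 255058 = 2*5*(1/204) - 255058 = 5/102 - 255058 = -26015911/102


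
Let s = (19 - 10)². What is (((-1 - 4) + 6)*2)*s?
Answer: 162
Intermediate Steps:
s = 81 (s = 9² = 81)
(((-1 - 4) + 6)*2)*s = (((-1 - 4) + 6)*2)*81 = ((-5 + 6)*2)*81 = (1*2)*81 = 2*81 = 162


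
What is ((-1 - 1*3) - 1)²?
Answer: 25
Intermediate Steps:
((-1 - 1*3) - 1)² = ((-1 - 3) - 1)² = (-4 - 1)² = (-5)² = 25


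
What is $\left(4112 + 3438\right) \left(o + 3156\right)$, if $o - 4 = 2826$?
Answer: $45194300$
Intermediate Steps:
$o = 2830$ ($o = 4 + 2826 = 2830$)
$\left(4112 + 3438\right) \left(o + 3156\right) = \left(4112 + 3438\right) \left(2830 + 3156\right) = 7550 \cdot 5986 = 45194300$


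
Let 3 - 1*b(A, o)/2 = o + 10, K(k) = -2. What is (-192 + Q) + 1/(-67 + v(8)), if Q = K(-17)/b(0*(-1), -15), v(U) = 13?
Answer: -41503/216 ≈ -192.14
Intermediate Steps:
b(A, o) = -14 - 2*o (b(A, o) = 6 - 2*(o + 10) = 6 - 2*(10 + o) = 6 + (-20 - 2*o) = -14 - 2*o)
Q = -1/8 (Q = -2/(-14 - 2*(-15)) = -2/(-14 + 30) = -2/16 = -2*1/16 = -1/8 ≈ -0.12500)
(-192 + Q) + 1/(-67 + v(8)) = (-192 - 1/8) + 1/(-67 + 13) = -1537/8 + 1/(-54) = -1537/8 - 1/54 = -41503/216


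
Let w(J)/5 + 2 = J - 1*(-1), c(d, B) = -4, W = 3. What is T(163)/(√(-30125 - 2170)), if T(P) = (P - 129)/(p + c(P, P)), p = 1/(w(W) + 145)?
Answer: 1054*I*√32295/3998121 ≈ 0.047375*I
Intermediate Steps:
w(J) = -5 + 5*J (w(J) = -10 + 5*(J - 1*(-1)) = -10 + 5*(J + 1) = -10 + 5*(1 + J) = -10 + (5 + 5*J) = -5 + 5*J)
p = 1/155 (p = 1/((-5 + 5*3) + 145) = 1/((-5 + 15) + 145) = 1/(10 + 145) = 1/155 ≈ 0.0064516)
T(P) = 19995/619 - 155*P/619 (T(P) = (P - 129)/(1/155 - 4) = (-129 + P)/(-619/155) = (-129 + P)*(-155/619) = 19995/619 - 155*P/619)
T(163)/(√(-30125 - 2170)) = (19995/619 - 155/619*163)/(√(-30125 - 2170)) = (19995/619 - 25265/619)/(√(-32295)) = -5270*(-I*√32295/32295)/619 = -(-1054)*I*√32295/3998121 = 1054*I*√32295/3998121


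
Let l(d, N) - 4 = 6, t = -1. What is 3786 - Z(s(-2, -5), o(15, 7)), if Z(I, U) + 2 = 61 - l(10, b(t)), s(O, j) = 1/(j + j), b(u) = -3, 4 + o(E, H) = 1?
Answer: 3737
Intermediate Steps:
o(E, H) = -3 (o(E, H) = -4 + 1 = -3)
l(d, N) = 10 (l(d, N) = 4 + 6 = 10)
s(O, j) = 1/(2*j)
Z(I, U) = 49 (Z(I, U) = -2 + (61 - 1*10) = -2 + (61 - 10) = -2 + 51 = 49)
3786 - Z(s(-2, -5), o(15, 7)) = 3786 - 1*49 = 3786 - 49 = 3737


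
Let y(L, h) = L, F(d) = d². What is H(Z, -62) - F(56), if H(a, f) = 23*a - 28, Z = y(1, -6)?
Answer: -3141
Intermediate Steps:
Z = 1
H(a, f) = -28 + 23*a
H(Z, -62) - F(56) = (-28 + 23*1) - 1*56² = (-28 + 23) - 1*3136 = -5 - 3136 = -3141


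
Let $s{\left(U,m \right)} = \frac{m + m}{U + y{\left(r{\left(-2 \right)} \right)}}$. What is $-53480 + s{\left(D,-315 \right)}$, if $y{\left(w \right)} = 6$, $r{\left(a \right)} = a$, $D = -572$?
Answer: $- \frac{15134525}{283} \approx -53479.0$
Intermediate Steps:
$s{\left(U,m \right)} = \frac{2 m}{6 + U}$ ($s{\left(U,m \right)} = \frac{m + m}{U + 6} = \frac{2 m}{6 + U}$)
$-53480 + s{\left(D,-315 \right)} = -53480 + 2 \left(-315\right) \frac{1}{6 - 572} = -53480 + 2 \left(-315\right) \frac{1}{-566} = -53480 + 2 \left(-315\right) \left(- \frac{1}{566}\right) = -53480 + \frac{315}{283} = - \frac{15134525}{283}$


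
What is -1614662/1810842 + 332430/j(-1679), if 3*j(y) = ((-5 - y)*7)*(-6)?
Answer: -2538965971/168408306 ≈ -15.076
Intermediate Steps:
j(y) = 70 + 14*y (j(y) = (((-5 - y)*7)*(-6))/3 = ((-35 - 7*y)*(-6))/3 = (210 + 42*y)/3 = 70 + 14*y)
-1614662/1810842 + 332430/j(-1679) = -1614662/1810842 + 332430/(70 + 14*(-1679)) = -1614662*1/1810842 + 332430/(70 - 23506) = -807331/905421 + 332430/(-23436) = -807331/905421 + 332430*(-1/23436) = -807331/905421 - 7915/558 = -2538965971/168408306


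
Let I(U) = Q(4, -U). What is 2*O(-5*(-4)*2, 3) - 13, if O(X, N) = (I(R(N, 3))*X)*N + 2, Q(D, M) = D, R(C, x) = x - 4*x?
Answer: 951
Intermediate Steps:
R(C, x) = -3*x
I(U) = 4
O(X, N) = 2 + 4*N*X (O(X, N) = (4*X)*N + 2 = 4*N*X + 2 = 2 + 4*N*X)
2*O(-5*(-4)*2, 3) - 13 = 2*(2 + 4*3*(-5*(-4)*2)) - 13 = 2*(2 + 4*3*(20*2)) - 13 = 2*(2 + 4*3*40) - 13 = 2*(2 + 480) - 13 = 2*482 - 13 = 964 - 13 = 951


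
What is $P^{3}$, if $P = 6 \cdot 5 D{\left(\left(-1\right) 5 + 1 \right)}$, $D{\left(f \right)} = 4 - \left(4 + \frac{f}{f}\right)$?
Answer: $-27000$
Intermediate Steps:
$D{\left(f \right)} = -1$ ($D{\left(f \right)} = 4 - 5 = -1$)
$P = -30$ ($P = 6 \cdot 5 \left(-1\right) = 6 \left(-5\right) = -30$)
$P^{3} = \left(-30\right)^{3} = -27000$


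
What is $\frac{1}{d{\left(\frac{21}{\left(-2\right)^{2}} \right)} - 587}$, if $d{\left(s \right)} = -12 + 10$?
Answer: $- \frac{1}{589} \approx -0.0016978$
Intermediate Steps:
$d{\left(s \right)} = -2$
$\frac{1}{d{\left(\frac{21}{\left(-2\right)^{2}} \right)} - 587} = \frac{1}{-2 - 587} = \frac{1}{-589} = - \frac{1}{589}$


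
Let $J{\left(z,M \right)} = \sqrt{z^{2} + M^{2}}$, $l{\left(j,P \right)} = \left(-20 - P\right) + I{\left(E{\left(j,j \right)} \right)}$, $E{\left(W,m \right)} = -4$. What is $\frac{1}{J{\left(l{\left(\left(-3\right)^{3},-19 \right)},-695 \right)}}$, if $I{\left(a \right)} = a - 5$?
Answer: $\frac{\sqrt{773}}{19325} \approx 0.0014387$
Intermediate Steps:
$I{\left(a \right)} = -5 + a$
$l{\left(j,P \right)} = -29 - P$ ($l{\left(j,P \right)} = \left(-20 - P\right) - 9 = -29 - P$)
$J{\left(z,M \right)} = \sqrt{M^{2} + z^{2}}$
$\frac{1}{J{\left(l{\left(\left(-3\right)^{3},-19 \right)},-695 \right)}} = \frac{1}{\sqrt{\left(-695\right)^{2} + \left(-29 - -19\right)^{2}}} = \frac{1}{\sqrt{483025 + \left(-29 + 19\right)^{2}}} = \frac{1}{\sqrt{483025 + \left(-10\right)^{2}}} = \frac{1}{\sqrt{483025 + 100}} = \frac{1}{\sqrt{483125}} = \frac{1}{25 \sqrt{773}} = \frac{\sqrt{773}}{19325}$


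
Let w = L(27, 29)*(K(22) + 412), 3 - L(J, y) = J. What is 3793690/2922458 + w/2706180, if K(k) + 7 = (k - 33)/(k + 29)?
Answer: 21755785785973/16805981954685 ≈ 1.2945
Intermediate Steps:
L(J, y) = 3 - J
K(k) = -7 + (-33 + k)/(29 + k) (K(k) = -7 + (k - 33)/(k + 29) = -7 + (-33 + k)/(29 + k))
w = -165152/17 (w = (3 - 1*27)*(2*(-118 - 3*22)/(29 + 22) + 412) = (3 - 27)*(2*(-118 - 66)/51 + 412) = -24*(2*(1/51)*(-184) + 412) = -24*(-368/51 + 412) = -24*20644/51 = -165152/17 ≈ -9714.8)
3793690/2922458 + w/2706180 = 3793690/2922458 - 165152/17/2706180 = 3793690*(1/2922458) - 165152/17*1/2706180 = 1896845/1461229 - 41288/11501265 = 21755785785973/16805981954685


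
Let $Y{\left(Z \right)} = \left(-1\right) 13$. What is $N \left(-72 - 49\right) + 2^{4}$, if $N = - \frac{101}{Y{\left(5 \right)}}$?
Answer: $- \frac{12013}{13} \approx -924.08$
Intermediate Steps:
$Y{\left(Z \right)} = -13$
$N = \frac{101}{13}$ ($N = - \frac{101}{-13} = \left(-101\right) \left(- \frac{1}{13}\right) = \frac{101}{13} \approx 7.7692$)
$N \left(-72 - 49\right) + 2^{4} = \frac{101 \left(-72 - 49\right)}{13} + 2^{4} = \frac{101 \left(-72 - 49\right)}{13} + 16 = \frac{101}{13} \left(-121\right) + 16 = - \frac{12221}{13} + 16 = - \frac{12013}{13}$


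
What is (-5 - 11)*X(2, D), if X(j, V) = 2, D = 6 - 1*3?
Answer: -32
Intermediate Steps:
D = 3 (D = 6 - 3 = 3)
(-5 - 11)*X(2, D) = (-5 - 11)*2 = -16*2 = -32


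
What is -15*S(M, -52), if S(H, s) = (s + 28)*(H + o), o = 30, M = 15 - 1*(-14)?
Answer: 21240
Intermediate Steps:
M = 29 (M = 15 + 14 = 29)
S(H, s) = (28 + s)*(30 + H) (S(H, s) = (s + 28)*(H + 30) = (28 + s)*(30 + H))
-15*S(M, -52) = -15*(840 + 28*29 + 30*(-52) + 29*(-52)) = -15*(840 + 812 - 1560 - 1508) = -15*(-1416) = 21240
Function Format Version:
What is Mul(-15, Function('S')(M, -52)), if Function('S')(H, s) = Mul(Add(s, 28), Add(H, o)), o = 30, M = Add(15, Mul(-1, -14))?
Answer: 21240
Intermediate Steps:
M = 29 (M = Add(15, 14) = 29)
Function('S')(H, s) = Mul(Add(28, s), Add(30, H)) (Function('S')(H, s) = Mul(Add(s, 28), Add(H, 30)) = Mul(Add(28, s), Add(30, H)))
Mul(-15, Function('S')(M, -52)) = Mul(-15, Add(840, Mul(28, 29), Mul(30, -52), Mul(29, -52))) = Mul(-15, Add(840, 812, -1560, -1508)) = Mul(-15, -1416) = 21240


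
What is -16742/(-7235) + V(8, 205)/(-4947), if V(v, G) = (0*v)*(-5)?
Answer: 16742/7235 ≈ 2.3140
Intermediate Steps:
V(v, G) = 0 (V(v, G) = 0*(-5) = 0)
-16742/(-7235) + V(8, 205)/(-4947) = -16742/(-7235) + 0/(-4947) = -16742*(-1/7235) + 0*(-1/4947) = 16742/7235 + 0 = 16742/7235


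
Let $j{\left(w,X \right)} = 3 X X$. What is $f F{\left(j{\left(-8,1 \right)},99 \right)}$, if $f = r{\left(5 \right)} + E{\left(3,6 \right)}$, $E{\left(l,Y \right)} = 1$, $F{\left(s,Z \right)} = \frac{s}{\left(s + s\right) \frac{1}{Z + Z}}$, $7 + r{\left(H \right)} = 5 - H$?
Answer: $-594$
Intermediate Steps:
$j{\left(w,X \right)} = 3 X^{2}$
$r{\left(H \right)} = -2 - H$ ($r{\left(H \right)} = -7 - \left(-5 + H\right) = -2 - H$)
$F{\left(s,Z \right)} = Z$ ($F{\left(s,Z \right)} = \frac{s}{2 s \frac{1}{2 Z}} = \frac{s}{s \frac{1}{Z}} = s \frac{Z}{s} = Z$)
$f = -6$ ($f = \left(-2 - 5\right) + 1 = -7 + 1 = -6$)
$f F{\left(j{\left(-8,1 \right)},99 \right)} = \left(-6\right) 99 = -594$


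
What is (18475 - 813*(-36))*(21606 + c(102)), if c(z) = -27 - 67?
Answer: 1027047416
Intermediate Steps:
c(z) = -94
(18475 - 813*(-36))*(21606 + c(102)) = (18475 - 813*(-36))*(21606 - 94) = (18475 + 29268)*21512 = 47743*21512 = 1027047416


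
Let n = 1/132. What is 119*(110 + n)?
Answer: 1727999/132 ≈ 13091.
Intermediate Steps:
n = 1/132 ≈ 0.0075758
119*(110 + n) = 119*(110 + 1/132) = 119*(14521/132) = 1727999/132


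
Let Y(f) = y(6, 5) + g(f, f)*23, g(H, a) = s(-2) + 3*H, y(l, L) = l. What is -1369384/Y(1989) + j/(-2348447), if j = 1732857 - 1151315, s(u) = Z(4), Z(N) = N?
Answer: -3295794143386/322533362533 ≈ -10.218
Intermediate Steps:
s(u) = 4
j = 581542
g(H, a) = 4 + 3*H
Y(f) = 98 + 69*f (Y(f) = 6 + (4 + 3*f)*23 = 6 + (92 + 69*f) = 98 + 69*f)
-1369384/Y(1989) + j/(-2348447) = -1369384/(98 + 69*1989) + 581542/(-2348447) = -1369384/(98 + 137241) + 581542*(-1/2348447) = -1369384/137339 - 581542/2348447 = -3295794143386/322533362533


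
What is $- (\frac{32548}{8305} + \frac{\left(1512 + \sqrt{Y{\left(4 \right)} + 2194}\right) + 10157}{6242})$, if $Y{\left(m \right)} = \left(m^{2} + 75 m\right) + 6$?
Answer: $- \frac{300075661}{51839810} - \frac{\sqrt{629}}{3121} \approx -5.7966$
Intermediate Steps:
$Y{\left(m \right)} = 6 + m^{2} + 75 m$
$- (\frac{32548}{8305} + \frac{\left(1512 + \sqrt{Y{\left(4 \right)} + 2194}\right) + 10157}{6242}) = - (\frac{32548}{8305} + \frac{\left(1512 + \sqrt{\left(6 + 4^{2} + 75 \cdot 4\right) + 2194}\right) + 10157}{6242}) = - (32548 \cdot \frac{1}{8305} + \left(\left(1512 + \sqrt{\left(6 + 16 + 300\right) + 2194}\right) + 10157\right) \frac{1}{6242}) = - (\frac{32548}{8305} + \left(\left(1512 + \sqrt{322 + 2194}\right) + 10157\right) \frac{1}{6242}) = - (\frac{32548}{8305} + \left(\left(1512 + \sqrt{2516}\right) + 10157\right) \frac{1}{6242}) = - (\frac{32548}{8305} + \left(\left(1512 + 2 \sqrt{629}\right) + 10157\right) \frac{1}{6242}) = - (\frac{32548}{8305} + \left(11669 + 2 \sqrt{629}\right) \frac{1}{6242}) = - (\frac{32548}{8305} + \left(\frac{11669}{6242} + \frac{\sqrt{629}}{3121}\right)) = - (\frac{300075661}{51839810} + \frac{\sqrt{629}}{3121}) = - \frac{300075661}{51839810} - \frac{\sqrt{629}}{3121}$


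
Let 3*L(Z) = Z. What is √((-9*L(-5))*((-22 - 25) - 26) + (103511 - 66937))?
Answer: √35479 ≈ 188.36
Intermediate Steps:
L(Z) = Z/3
√((-9*L(-5))*((-22 - 25) - 26) + (103511 - 66937)) = √((-3*(-5))*((-22 - 25) - 26) + (103511 - 66937)) = √((-9*(-5/3))*(-47 - 26) + 36574) = √(15*(-73) + 36574) = √(-1095 + 36574) = √35479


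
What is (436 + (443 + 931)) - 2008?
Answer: -198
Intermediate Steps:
(436 + (443 + 931)) - 2008 = (436 + 1374) - 2008 = 1810 - 2008 = -198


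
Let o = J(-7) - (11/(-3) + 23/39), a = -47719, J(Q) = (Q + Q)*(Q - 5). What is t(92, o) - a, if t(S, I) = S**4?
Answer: 71687015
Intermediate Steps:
J(Q) = 2*Q*(-5 + Q) (J(Q) = (2*Q)*(-5 + Q) = 2*Q*(-5 + Q))
o = 2224/13 (o = 2*(-7)*(-5 - 7) - (11/(-3) + 23/39) = 2*(-7)*(-12) - (11*(-1/3) + 23*(1/39)) = 168 - (-11/3 + 23/39) = 168 - 1*(-40/13) = 168 + 40/13 = 2224/13 ≈ 171.08)
t(92, o) - a = 92**4 - 1*(-47719) = 71639296 + 47719 = 71687015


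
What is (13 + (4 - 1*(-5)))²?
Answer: 484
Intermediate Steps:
(13 + (4 - 1*(-5)))² = (13 + (4 + 5))² = (13 + 9)² = 22² = 484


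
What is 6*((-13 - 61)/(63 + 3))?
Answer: -74/11 ≈ -6.7273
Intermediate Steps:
6*((-13 - 61)/(63 + 3)) = 6*(-74/66) = 6*(-74*1/66) = 6*(-37/33) = -74/11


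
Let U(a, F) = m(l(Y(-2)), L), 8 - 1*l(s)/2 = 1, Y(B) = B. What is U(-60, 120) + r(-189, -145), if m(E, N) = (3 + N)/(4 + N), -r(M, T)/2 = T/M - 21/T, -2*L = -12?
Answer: -50647/54810 ≈ -0.92405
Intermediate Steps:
l(s) = 14 (l(s) = 16 - 2*1 = 16 - 2 = 14)
L = 6 (L = -½*(-12) = 6)
r(M, T) = 42/T - 2*T/M (r(M, T) = -2*(T/M - 21/T) = -2*(-21/T + T/M) = 42/T - 2*T/M)
m(E, N) = (3 + N)/(4 + N)
U(a, F) = 9/10 (U(a, F) = (3 + 6)/(4 + 6) = 9/10)
U(-60, 120) + r(-189, -145) = 9/10 + (42/(-145) - 2*(-145)/(-189)) = 9/10 + (42*(-1/145) - 2*(-145)*(-1/189)) = 9/10 + (-42/145 - 290/189) = 9/10 - 49988/27405 = -50647/54810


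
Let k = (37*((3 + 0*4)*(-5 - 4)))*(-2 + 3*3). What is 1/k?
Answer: -1/6993 ≈ -0.00014300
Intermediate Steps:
k = -6993 (k = (37*((3 + 0)*(-9)))*(-2 + 9) = (37*(3*(-9)))*7 = (37*(-27))*7 = -999*7 = -6993)
1/k = 1/(-6993) = -1/6993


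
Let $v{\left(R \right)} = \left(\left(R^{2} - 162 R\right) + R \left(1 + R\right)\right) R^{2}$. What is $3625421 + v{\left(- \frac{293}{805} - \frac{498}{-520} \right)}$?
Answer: $\frac{5565719816651623921427671}{1535206852896080000} \approx 3.6254 \cdot 10^{6}$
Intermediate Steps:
$v{\left(R \right)} = R^{2} \left(R^{2} - 162 R + R \left(1 + R\right)\right)$ ($v{\left(R \right)} = \left(R^{2} - 162 R + R \left(1 + R\right)\right) R^{2} = R^{2} \left(R^{2} - 162 R + R \left(1 + R\right)\right)$)
$3625421 + v{\left(- \frac{293}{805} - \frac{498}{-520} \right)} = 3625421 + \left(- \frac{293}{805} - \frac{498}{-520}\right)^{3} \left(-161 + 2 \left(- \frac{293}{805} - \frac{498}{-520}\right)\right) = 3625421 + \left(\left(-293\right) \frac{1}{805} - - \frac{249}{260}\right)^{3} \left(-161 + 2 \left(\left(-293\right) \frac{1}{805} - - \frac{249}{260}\right)\right) = 3625421 + \left(- \frac{293}{805} + \frac{249}{260}\right)^{3} \left(-161 + 2 \left(- \frac{293}{805} + \frac{249}{260}\right)\right) = 3625421 + \left(\frac{24853}{41860}\right)^{3} \left(-161 + 2 \cdot \frac{24853}{41860}\right) = 3625421 + \frac{15350992498477 \left(-161 + \frac{24853}{20930}\right)}{73349586856000} = 3625421 + \frac{15350992498477}{73349586856000} \left(- \frac{3344877}{20930}\right) = 3625421 - \frac{51347181735328252329}{1535206852896080000} = \frac{5565719816651623921427671}{1535206852896080000}$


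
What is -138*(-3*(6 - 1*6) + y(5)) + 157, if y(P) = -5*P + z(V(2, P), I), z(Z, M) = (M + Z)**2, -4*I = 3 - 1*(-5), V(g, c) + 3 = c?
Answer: 3607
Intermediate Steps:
V(g, c) = -3 + c
I = -2 (I = -(3 - 1*(-5))/4 = -(3 + 5)/4 = -1/4*8 = -2)
y(P) = (-5 + P)**2 - 5*P (y(P) = -5*P + (-2 + (-3 + P))**2 = -5*P + (-5 + P)**2 = (-5 + P)**2 - 5*P)
-138*(-3*(6 - 1*6) + y(5)) + 157 = -138*(-3*(6 - 1*6) + ((-5 + 5)**2 - 5*5)) + 157 = -138*(-3*(6 - 6) + (0**2 - 25)) + 157 = -138*(-3*0 + (0 - 25)) + 157 = -138*(0 - 25) + 157 = -138*(-25) + 157 = 3450 + 157 = 3607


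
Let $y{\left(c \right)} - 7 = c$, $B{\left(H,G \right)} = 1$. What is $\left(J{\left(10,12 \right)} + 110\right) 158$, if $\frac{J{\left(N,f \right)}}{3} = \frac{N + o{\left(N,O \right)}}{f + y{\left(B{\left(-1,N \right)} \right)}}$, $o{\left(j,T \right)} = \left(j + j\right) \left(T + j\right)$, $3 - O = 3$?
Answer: $22357$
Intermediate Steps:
$O = 0$ ($O = 3 - 3 = 0$)
$o{\left(j,T \right)} = 2 j \left(T + j\right)$
$y{\left(c \right)} = 7 + c$
$J{\left(N,f \right)} = \frac{3 \left(N + 2 N^{2}\right)}{8 + f}$ ($J{\left(N,f \right)} = 3 \frac{N + 2 N \left(0 + N\right)}{f + \left(7 + 1\right)} = 3 \frac{N + 2 N N}{f + 8} = 3 \frac{N + 2 N^{2}}{8 + f} = \frac{3 \left(N + 2 N^{2}\right)}{8 + f}$)
$\left(J{\left(10,12 \right)} + 110\right) 158 = \left(3 \cdot 10 \frac{1}{8 + 12} \left(1 + 2 \cdot 10\right) + 110\right) 158 = \left(3 \cdot 10 \cdot \frac{1}{20} \left(1 + 20\right) + 110\right) 158 = \left(3 \cdot 10 \cdot \frac{1}{20} \cdot 21 + 110\right) 158 = \left(\frac{63}{2} + 110\right) 158 = \frac{283}{2} \cdot 158 = 22357$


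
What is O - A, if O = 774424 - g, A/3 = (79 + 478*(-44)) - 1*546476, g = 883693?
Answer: 1593018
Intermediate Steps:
A = -1702287 (A = 3*((79 + 478*(-44)) - 1*546476) = 3*((79 - 21032) - 546476) = 3*(-20953 - 546476) = 3*(-567429) = -1702287)
O = -109269 (O = 774424 - 1*883693 = 774424 - 883693 = -109269)
O - A = -109269 - 1*(-1702287) = -109269 + 1702287 = 1593018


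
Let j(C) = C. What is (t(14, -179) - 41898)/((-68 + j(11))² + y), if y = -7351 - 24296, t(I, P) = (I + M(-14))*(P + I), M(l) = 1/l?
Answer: 206249/132524 ≈ 1.5563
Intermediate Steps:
t(I, P) = (-1/14 + I)*(I + P) (t(I, P) = (I + 1/(-14))*(P + I) = (I - 1/14)*(I + P) = (-1/14 + I)*(I + P))
y = -31647
(t(14, -179) - 41898)/((-68 + j(11))² + y) = ((14² - 1/14*14 - 1/14*(-179) + 14*(-179)) - 41898)/((-68 + 11)² - 31647) = ((196 - 1 + 179/14 - 2506) - 41898)/((-57)² - 31647) = (-32175/14 - 41898)/(3249 - 31647) = -618747/14/(-28398) = -618747/14*(-1/28398) = 206249/132524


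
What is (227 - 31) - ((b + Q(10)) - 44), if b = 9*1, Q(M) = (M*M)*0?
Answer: 231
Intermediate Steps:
Q(M) = 0 (Q(M) = M²*0 = 0)
b = 9
(227 - 31) - ((b + Q(10)) - 44) = (227 - 31) - ((9 + 0) - 44) = 196 - (9 - 44) = 196 - 1*(-35) = 196 + 35 = 231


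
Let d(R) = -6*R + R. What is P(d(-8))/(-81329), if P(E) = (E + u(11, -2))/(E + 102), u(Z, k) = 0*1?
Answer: -20/5774359 ≈ -3.4636e-6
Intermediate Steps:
d(R) = -5*R
u(Z, k) = 0
P(E) = E/(102 + E) (P(E) = (E + 0)/(E + 102) = E/(102 + E))
P(d(-8))/(-81329) = ((-5*(-8))/(102 - 5*(-8)))/(-81329) = (40/(102 + 40))*(-1/81329) = (40/142)*(-1/81329) = (40*(1/142))*(-1/81329) = (20/71)*(-1/81329) = -20/5774359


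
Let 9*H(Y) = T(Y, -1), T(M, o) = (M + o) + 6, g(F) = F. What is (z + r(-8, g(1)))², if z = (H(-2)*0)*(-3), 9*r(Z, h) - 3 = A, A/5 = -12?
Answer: 361/9 ≈ 40.111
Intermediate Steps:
A = -60 (A = 5*(-12) = -60)
r(Z, h) = -19/3 (r(Z, h) = ⅓ + (⅑)*(-60) = ⅓ - 20/3 = -19/3)
T(M, o) = 6 + M + o
H(Y) = 5/9 + Y/9 (H(Y) = (6 + Y - 1)/9 = (5 + Y)/9 = 5/9 + Y/9)
z = 0 (z = ((5/9 + (⅑)*(-2))*0)*(-3) = ((5/9 - 2/9)*0)*(-3) = ((⅓)*0)*(-3) = 0*(-3) = 0)
(z + r(-8, g(1)))² = (0 - 19/3)² = (-19/3)² = 361/9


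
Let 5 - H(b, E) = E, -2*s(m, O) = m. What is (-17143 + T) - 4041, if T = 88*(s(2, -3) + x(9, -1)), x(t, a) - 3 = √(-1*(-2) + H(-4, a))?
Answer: -21008 + 176*√2 ≈ -20759.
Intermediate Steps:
s(m, O) = -m/2
H(b, E) = 5 - E
x(t, a) = 3 + √(7 - a) (x(t, a) = 3 + √(-1*(-2) + (5 - a)) = 3 + √(2 + (5 - a)) = 3 + √(7 - a))
T = 176 + 176*√2 (T = 88*(-½*2 + (3 + √(7 - 1*(-1)))) = 88*(-1 + (3 + √(7 + 1))) = 88*(-1 + (3 + √8)) = 88*(-1 + (3 + 2*√2)) = 88*(2 + 2*√2) = 176 + 176*√2 ≈ 424.90)
(-17143 + T) - 4041 = (-17143 + (176 + 176*√2)) - 4041 = (-16967 + 176*√2) - 4041 = -21008 + 176*√2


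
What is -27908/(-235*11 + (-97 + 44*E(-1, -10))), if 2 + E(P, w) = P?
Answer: 13954/1407 ≈ 9.9176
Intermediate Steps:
E(P, w) = -2 + P
-27908/(-235*11 + (-97 + 44*E(-1, -10))) = -27908/(-235*11 + (-97 + 44*(-2 - 1))) = -27908/(-2585 + (-97 + 44*(-3))) = -27908/(-2585 + (-97 - 132)) = -27908/(-2585 - 229) = -27908/(-2814) = -27908*(-1/2814) = 13954/1407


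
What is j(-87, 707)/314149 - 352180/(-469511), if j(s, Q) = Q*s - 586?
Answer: 7407519025/13408764649 ≈ 0.55244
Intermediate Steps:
j(s, Q) = -586 + Q*s
j(-87, 707)/314149 - 352180/(-469511) = (-586 + 707*(-87))/314149 - 352180/(-469511) = (-586 - 61509)*(1/314149) - 352180*(-1/469511) = -62095*1/314149 + 352180/469511 = -5645/28559 + 352180/469511 = 7407519025/13408764649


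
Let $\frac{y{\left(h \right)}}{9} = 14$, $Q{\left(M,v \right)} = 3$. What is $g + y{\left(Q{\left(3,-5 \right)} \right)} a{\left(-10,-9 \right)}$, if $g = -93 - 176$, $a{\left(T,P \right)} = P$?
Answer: $-1403$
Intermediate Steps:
$g = -269$
$y{\left(h \right)} = 126$ ($y{\left(h \right)} = 9 \cdot 14 = 126$)
$g + y{\left(Q{\left(3,-5 \right)} \right)} a{\left(-10,-9 \right)} = -269 + 126 \left(-9\right) = -269 - 1134 = -1403$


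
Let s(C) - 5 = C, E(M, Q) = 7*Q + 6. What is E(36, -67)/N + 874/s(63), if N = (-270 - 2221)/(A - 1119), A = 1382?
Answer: 5228713/84694 ≈ 61.737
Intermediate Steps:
E(M, Q) = 6 + 7*Q
N = -2491/263 (N = (-270 - 2221)/(1382 - 1119) = -2491/263 ≈ -9.4715)
s(C) = 5 + C
E(36, -67)/N + 874/s(63) = (6 + 7*(-67))/(-2491/263) + 874/(5 + 63) = (6 - 469)*(-263/2491) + 874/68 = -463*(-263/2491) + 874*(1/68) = 121769/2491 + 437/34 = 5228713/84694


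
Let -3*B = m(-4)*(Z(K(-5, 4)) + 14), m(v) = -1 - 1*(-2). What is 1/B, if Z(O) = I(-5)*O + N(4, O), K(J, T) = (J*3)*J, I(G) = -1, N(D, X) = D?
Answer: 1/19 ≈ 0.052632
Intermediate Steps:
K(J, T) = 3*J**2 (K(J, T) = (3*J)*J = 3*J**2)
Z(O) = 4 - O (Z(O) = -O + 4 = 4 - O)
m(v) = 1 (m(v) = -1 + 2 = 1)
B = 19 (B = -((4 - 3*(-5)**2) + 14)/3 = -((4 - 3*25) + 14)/3 = -((4 - 1*75) + 14)/3 = -((4 - 75) + 14)/3 = -(-71 + 14)/3 = -(-57)/3 = -1/3*(-57) = 19)
1/B = 1/19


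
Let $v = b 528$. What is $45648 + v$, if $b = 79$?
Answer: $87360$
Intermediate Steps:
$v = 41712$ ($v = 79 \cdot 528 = 41712$)
$45648 + v = 45648 + 41712 = 87360$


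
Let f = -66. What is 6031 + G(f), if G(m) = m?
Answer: 5965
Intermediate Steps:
6031 + G(f) = 6031 - 66 = 5965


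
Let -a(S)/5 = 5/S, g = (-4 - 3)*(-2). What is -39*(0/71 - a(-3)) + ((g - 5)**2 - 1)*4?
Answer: 645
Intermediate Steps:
g = 14 (g = -7*(-2) = 14)
a(S) = -25/S
-39*(0/71 - a(-3)) + ((g - 5)**2 - 1)*4 = -39*(0/71 - (-25)/(-3)) + ((14 - 5)**2 - 1)*4 = -39*(0*(1/71) - (-25)*(-1)/3) + (9**2 - 1)*4 = -39*(0 - 1*25/3) + (81 - 1)*4 = -39*(0 - 25/3) + 80*4 = -39*(-25/3) + 320 = 325 + 320 = 645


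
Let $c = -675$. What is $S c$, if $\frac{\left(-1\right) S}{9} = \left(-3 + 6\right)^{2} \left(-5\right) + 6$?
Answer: $-236925$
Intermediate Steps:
$S = 351$ ($S = - 9 \left(\left(-3 + 6\right)^{2} \left(-5\right) + 6\right) = - 9 \left(3^{2} \left(-5\right) + 6\right) = - 9 \left(9 \left(-5\right) + 6\right) = - 9 \left(-45 + 6\right) = \left(-9\right) \left(-39\right) = 351$)
$S c = 351 \left(-675\right) = -236925$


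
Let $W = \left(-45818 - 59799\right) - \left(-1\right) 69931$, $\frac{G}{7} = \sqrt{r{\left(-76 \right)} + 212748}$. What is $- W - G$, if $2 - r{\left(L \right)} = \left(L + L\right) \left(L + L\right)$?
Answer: $35686 - 7 \sqrt{189646} \approx 32638.0$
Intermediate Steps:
$r{\left(L \right)} = 2 - 4 L^{2}$ ($r{\left(L \right)} = 2 - \left(L + L\right) \left(L + L\right) = 2 - 2 L 2 L = 2 - 4 L^{2}$)
$G = 7 \sqrt{189646}$ ($G = 7 \sqrt{\left(2 - 4 \left(-76\right)^{2}\right) + 212748} = 7 \sqrt{\left(2 - 23104\right) + 212748} = 7 \sqrt{-23102 + 212748} = 7 \sqrt{189646} \approx 3048.4$)
$W = -35686$ ($W = \left(-45818 - 59799\right) - -69931 = -105617 + 69931 = -35686$)
$- W - G = \left(-1\right) \left(-35686\right) - 7 \sqrt{189646} = 35686 - 7 \sqrt{189646}$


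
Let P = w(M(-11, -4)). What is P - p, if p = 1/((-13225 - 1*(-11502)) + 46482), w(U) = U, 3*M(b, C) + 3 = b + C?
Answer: -268555/44759 ≈ -6.0000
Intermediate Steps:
M(b, C) = -1 + C/3 + b/3 (M(b, C) = -1 + (b + C)/3 = -1 + (C + b)/3 = -1 + (C/3 + b/3) = -1 + C/3 + b/3)
P = -6 (P = -1 + (⅓)*(-4) + (⅓)*(-11) = -1 - 4/3 - 11/3 = -6)
p = 1/44759 (p = 1/((-13225 + 11502) + 46482) = 1/(-1723 + 46482) = 1/44759 ≈ 2.2342e-5)
P - p = -6 - 1*1/44759 = -6 - 1/44759 = -268555/44759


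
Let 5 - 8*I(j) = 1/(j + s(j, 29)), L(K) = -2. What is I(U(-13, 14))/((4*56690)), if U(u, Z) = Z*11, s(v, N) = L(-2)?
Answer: 759/275740160 ≈ 2.7526e-6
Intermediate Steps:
s(v, N) = -2
U(u, Z) = 11*Z
I(j) = 5/8 - 1/(8*(-2 + j)) (I(j) = 5/8 - 1/(8*(j - 2)) = 5/8 - 1/(8*(-2 + j)))
I(U(-13, 14))/((4*56690)) = ((-11 + 5*(11*14))/(8*(-2 + 11*14)))/((4*56690)) = ((-11 + 5*154)/(8*(-2 + 154)))/226760 = ((⅛)*(-11 + 770)/152)*(1/226760) = ((⅛)*(1/152)*759)*(1/226760) = (759/1216)*(1/226760) = 759/275740160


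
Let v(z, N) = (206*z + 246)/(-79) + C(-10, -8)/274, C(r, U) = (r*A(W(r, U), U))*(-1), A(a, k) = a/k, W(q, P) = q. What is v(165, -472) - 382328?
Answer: -16570503129/43292 ≈ -3.8276e+5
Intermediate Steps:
C(r, U) = -r²/U (C(r, U) = (r*(r/U))*(-1) = (r²/U)*(-1) = -r²/U)
v(z, N) = -132833/43292 - 206*z/79 (v(z, N) = (206*z + 246)/(-79) - 1*(-10)²/(-8)/274 = (246 + 206*z)*(-1/79) - 1*(-⅛)*100*(1/274) = (-246/79 - 206*z/79) + (25/2)*(1/274) = (-246/79 - 206*z/79) + 25/548 = -132833/43292 - 206*z/79)
v(165, -472) - 382328 = (-132833/43292 - 206/79*165) - 382328 = (-132833/43292 - 33990/79) - 382328 = -18759353/43292 - 382328 = -16570503129/43292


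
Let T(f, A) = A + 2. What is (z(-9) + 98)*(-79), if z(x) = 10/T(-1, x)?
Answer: -53404/7 ≈ -7629.1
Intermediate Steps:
T(f, A) = 2 + A
z(x) = 10/(2 + x)
(z(-9) + 98)*(-79) = (10/(2 - 9) + 98)*(-79) = (10/(-7) + 98)*(-79) = (10*(-⅐) + 98)*(-79) = (-10/7 + 98)*(-79) = (676/7)*(-79) = -53404/7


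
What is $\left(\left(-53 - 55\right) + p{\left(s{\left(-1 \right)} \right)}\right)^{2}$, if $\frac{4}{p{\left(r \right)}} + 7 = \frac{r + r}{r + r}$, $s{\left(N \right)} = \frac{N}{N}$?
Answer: $\frac{106276}{9} \approx 11808.0$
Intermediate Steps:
$s{\left(N \right)} = 1$
$p{\left(r \right)} = - \frac{2}{3}$ ($p{\left(r \right)} = \frac{4}{-7 + \frac{r + r}{r + r}} = \frac{4}{-7 + \frac{2 r}{2 r}} = \frac{4}{-7 + 2 r \frac{1}{2 r}} = \frac{4}{-7 + 1} = \frac{4}{-6} = 4 \left(- \frac{1}{6}\right) = - \frac{2}{3}$)
$\left(\left(-53 - 55\right) + p{\left(s{\left(-1 \right)} \right)}\right)^{2} = \left(\left(-53 - 55\right) - \frac{2}{3}\right)^{2} = \left(-108 - \frac{2}{3}\right)^{2} = \left(- \frac{326}{3}\right)^{2} = \frac{106276}{9}$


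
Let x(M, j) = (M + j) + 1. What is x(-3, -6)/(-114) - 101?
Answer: -5753/57 ≈ -100.93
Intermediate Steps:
x(M, j) = 1 + M + j
x(-3, -6)/(-114) - 101 = (1 - 3 - 6)/(-114) - 101 = -8*(-1/114) - 101 = 4/57 - 101 = -5753/57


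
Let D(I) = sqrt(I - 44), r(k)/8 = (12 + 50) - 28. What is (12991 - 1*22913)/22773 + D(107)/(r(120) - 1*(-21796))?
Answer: -9922/22773 + sqrt(7)/7356 ≈ -0.43533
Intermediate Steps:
r(k) = 272 (r(k) = 8*((12 + 50) - 28) = 8*(62 - 28) = 8*34 = 272)
D(I) = sqrt(-44 + I)
(12991 - 1*22913)/22773 + D(107)/(r(120) - 1*(-21796)) = (12991 - 1*22913)/22773 + sqrt(-44 + 107)/(272 - 1*(-21796)) = (12991 - 22913)*(1/22773) + sqrt(63)/(272 + 21796) = -9922*1/22773 + (3*sqrt(7))/22068 = -9922/22773 + (3*sqrt(7))*(1/22068) = -9922/22773 + sqrt(7)/7356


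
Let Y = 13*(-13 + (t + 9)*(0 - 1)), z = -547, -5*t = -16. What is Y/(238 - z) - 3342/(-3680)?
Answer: 708951/1444400 ≈ 0.49083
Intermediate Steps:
t = 16/5 (t = -1/5*(-16) = 16/5 ≈ 3.2000)
Y = -1638/5 (Y = 13*(-13 + (16/5 + 9)*(0 - 1)) = 13*(-13 + (61/5)*(-1)) = 13*(-13 - 61/5) = 13*(-126/5) = -1638/5 ≈ -327.60)
Y/(238 - z) - 3342/(-3680) = -1638/(5*(238 - 1*(-547))) - 3342/(-3680) = -1638/(5*(238 + 547)) - 3342*(-1/3680) = -1638/5/785 + 1671/1840 = -1638/5*1/785 + 1671/1840 = -1638/3925 + 1671/1840 = 708951/1444400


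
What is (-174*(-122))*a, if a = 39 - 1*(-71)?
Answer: 2335080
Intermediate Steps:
a = 110 (a = 39 + 71 = 110)
(-174*(-122))*a = -174*(-122)*110 = 21228*110 = 2335080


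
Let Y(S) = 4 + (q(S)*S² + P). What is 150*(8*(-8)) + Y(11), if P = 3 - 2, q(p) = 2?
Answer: -9353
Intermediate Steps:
P = 1
Y(S) = 5 + 2*S² (Y(S) = 4 + (2*S² + 1) = 4 + (1 + 2*S²) = 5 + 2*S²)
150*(8*(-8)) + Y(11) = 150*(8*(-8)) + (5 + 2*11²) = 150*(-64) + (5 + 2*121) = -9600 + (5 + 242) = -9600 + 247 = -9353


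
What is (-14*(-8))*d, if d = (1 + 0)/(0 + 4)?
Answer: 28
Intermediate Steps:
d = ¼ (d = 1/4 = 1*(¼) = ¼ ≈ 0.25000)
(-14*(-8))*d = -14*(-8)*(¼) = 112*(¼) = 28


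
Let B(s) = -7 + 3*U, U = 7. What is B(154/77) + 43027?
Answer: 43041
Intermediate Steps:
B(s) = 14 (B(s) = -7 + 3*7 = -7 + 21 = 14)
B(154/77) + 43027 = 14 + 43027 = 43041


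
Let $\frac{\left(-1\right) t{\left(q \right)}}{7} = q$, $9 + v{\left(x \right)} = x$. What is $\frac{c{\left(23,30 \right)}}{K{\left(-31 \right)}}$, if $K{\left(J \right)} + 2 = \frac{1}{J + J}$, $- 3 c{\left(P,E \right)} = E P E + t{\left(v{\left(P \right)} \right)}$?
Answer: $\frac{1277324}{375} \approx 3406.2$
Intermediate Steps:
$v{\left(x \right)} = -9 + x$
$t{\left(q \right)} = - 7 q$
$c{\left(P,E \right)} = -21 + \frac{7 P}{3} - \frac{P E^{2}}{3}$ ($c{\left(P,E \right)} = - \frac{E P E - 7 \left(-9 + P\right)}{3} = - \frac{P E^{2} - \left(-63 + 7 P\right)}{3} = - \frac{63 - 7 P + P E^{2}}{3} = -21 + \frac{7 P}{3} - \frac{P E^{2}}{3}$)
$K{\left(J \right)} = -2 + \frac{1}{2 J}$ ($K{\left(J \right)} = -2 + \frac{1}{J + J} = -2 + \frac{1}{2 J}$)
$\frac{c{\left(23,30 \right)}}{K{\left(-31 \right)}} = \frac{-21 + \frac{7}{3} \cdot 23 - \frac{23 \cdot 30^{2}}{3}}{-2 + \frac{1}{2 \left(-31\right)}} = \frac{-21 + \frac{161}{3} - \frac{23}{3} \cdot 900}{-2 + \frac{1}{2} \left(- \frac{1}{31}\right)} = \frac{-21 + \frac{161}{3} - 6900}{-2 - \frac{1}{62}} = - \frac{20602}{3 \left(- \frac{125}{62}\right)} = \left(- \frac{20602}{3}\right) \left(- \frac{62}{125}\right) = \frac{1277324}{375}$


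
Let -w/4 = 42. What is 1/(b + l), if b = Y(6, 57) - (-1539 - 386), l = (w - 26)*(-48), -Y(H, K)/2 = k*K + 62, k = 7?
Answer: 1/10315 ≈ 9.6946e-5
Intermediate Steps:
w = -168 (w = -4*42 = -168)
Y(H, K) = -124 - 14*K (Y(H, K) = -2*(7*K + 62) = -2*(62 + 7*K) = -124 - 14*K)
l = 9312 (l = (-168 - 26)*(-48) = -194*(-48) = 9312)
b = 1003 (b = (-124 - 14*57) - (-1539 - 386) = (-124 - 798) - 1*(-1925) = -922 + 1925 = 1003)
1/(b + l) = 1/(1003 + 9312) = 1/10315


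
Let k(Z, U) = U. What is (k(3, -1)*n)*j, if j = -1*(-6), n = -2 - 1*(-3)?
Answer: -6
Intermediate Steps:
n = 1 (n = -2 + 3 = 1)
j = 6
(k(3, -1)*n)*j = -1*1*6 = -1*6 = -6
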